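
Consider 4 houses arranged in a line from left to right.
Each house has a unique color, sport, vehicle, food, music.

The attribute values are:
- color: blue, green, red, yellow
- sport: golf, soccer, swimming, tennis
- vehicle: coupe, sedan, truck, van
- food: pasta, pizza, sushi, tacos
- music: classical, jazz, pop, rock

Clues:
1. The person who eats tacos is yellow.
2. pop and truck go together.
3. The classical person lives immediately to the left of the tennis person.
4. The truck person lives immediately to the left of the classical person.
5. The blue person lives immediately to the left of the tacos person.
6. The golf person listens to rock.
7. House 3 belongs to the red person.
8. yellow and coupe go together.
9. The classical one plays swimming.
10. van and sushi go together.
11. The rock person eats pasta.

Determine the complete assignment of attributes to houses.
Solution:

House | Color | Sport | Vehicle | Food | Music
----------------------------------------------
  1   | blue | soccer | truck | pizza | pop
  2   | yellow | swimming | coupe | tacos | classical
  3   | red | tennis | van | sushi | jazz
  4   | green | golf | sedan | pasta | rock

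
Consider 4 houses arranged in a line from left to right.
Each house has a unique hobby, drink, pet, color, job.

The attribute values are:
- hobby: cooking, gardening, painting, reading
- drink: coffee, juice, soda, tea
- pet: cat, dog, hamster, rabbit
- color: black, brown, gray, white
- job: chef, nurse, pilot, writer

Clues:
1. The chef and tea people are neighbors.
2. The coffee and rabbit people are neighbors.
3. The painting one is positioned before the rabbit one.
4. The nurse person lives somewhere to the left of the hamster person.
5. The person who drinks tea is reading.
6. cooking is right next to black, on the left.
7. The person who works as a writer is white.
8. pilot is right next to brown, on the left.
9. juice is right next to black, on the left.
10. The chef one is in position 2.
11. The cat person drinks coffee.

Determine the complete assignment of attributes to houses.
Solution:

House | Hobby | Drink | Pet | Color | Job
-----------------------------------------
  1   | painting | coffee | cat | gray | pilot
  2   | cooking | juice | rabbit | brown | chef
  3   | reading | tea | dog | black | nurse
  4   | gardening | soda | hamster | white | writer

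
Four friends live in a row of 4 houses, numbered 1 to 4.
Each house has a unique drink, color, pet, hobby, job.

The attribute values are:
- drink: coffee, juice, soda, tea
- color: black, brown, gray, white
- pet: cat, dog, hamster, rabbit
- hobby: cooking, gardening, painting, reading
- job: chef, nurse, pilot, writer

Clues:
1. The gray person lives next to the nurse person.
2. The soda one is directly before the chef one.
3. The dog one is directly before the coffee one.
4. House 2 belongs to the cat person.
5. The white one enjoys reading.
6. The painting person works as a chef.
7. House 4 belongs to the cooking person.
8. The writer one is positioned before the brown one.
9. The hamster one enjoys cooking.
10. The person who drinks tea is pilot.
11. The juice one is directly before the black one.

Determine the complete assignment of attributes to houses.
Solution:

House | Drink | Color | Pet | Hobby | Job
-----------------------------------------
  1   | soda | white | dog | reading | writer
  2   | coffee | gray | cat | painting | chef
  3   | juice | brown | rabbit | gardening | nurse
  4   | tea | black | hamster | cooking | pilot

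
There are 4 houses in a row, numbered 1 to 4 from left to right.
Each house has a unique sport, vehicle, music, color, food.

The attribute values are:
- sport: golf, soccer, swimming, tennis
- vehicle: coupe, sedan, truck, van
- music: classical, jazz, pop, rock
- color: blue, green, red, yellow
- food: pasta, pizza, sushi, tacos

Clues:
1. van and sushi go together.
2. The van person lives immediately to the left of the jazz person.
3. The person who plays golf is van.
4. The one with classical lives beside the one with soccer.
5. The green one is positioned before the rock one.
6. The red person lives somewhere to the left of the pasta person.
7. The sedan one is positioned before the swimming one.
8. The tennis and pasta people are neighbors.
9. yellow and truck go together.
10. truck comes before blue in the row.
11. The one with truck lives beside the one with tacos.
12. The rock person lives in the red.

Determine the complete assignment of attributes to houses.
Solution:

House | Sport | Vehicle | Music | Color | Food
----------------------------------------------
  1   | golf | van | classical | green | sushi
  2   | soccer | truck | jazz | yellow | pizza
  3   | tennis | sedan | rock | red | tacos
  4   | swimming | coupe | pop | blue | pasta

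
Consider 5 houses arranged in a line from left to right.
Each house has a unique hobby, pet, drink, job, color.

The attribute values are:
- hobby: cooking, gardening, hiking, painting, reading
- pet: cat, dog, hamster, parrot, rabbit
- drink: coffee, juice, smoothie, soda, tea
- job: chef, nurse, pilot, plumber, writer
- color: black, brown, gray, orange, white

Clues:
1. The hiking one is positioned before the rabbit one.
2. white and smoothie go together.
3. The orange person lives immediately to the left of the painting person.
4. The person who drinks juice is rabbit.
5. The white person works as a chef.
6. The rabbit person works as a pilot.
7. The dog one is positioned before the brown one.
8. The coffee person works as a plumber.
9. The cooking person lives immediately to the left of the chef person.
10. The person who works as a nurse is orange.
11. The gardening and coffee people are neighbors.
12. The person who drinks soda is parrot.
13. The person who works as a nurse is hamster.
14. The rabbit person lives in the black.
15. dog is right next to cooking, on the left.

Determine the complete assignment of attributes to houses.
Solution:

House | Hobby | Pet | Drink | Job | Color
-----------------------------------------
  1   | gardening | hamster | tea | nurse | orange
  2   | painting | dog | coffee | plumber | gray
  3   | cooking | parrot | soda | writer | brown
  4   | hiking | cat | smoothie | chef | white
  5   | reading | rabbit | juice | pilot | black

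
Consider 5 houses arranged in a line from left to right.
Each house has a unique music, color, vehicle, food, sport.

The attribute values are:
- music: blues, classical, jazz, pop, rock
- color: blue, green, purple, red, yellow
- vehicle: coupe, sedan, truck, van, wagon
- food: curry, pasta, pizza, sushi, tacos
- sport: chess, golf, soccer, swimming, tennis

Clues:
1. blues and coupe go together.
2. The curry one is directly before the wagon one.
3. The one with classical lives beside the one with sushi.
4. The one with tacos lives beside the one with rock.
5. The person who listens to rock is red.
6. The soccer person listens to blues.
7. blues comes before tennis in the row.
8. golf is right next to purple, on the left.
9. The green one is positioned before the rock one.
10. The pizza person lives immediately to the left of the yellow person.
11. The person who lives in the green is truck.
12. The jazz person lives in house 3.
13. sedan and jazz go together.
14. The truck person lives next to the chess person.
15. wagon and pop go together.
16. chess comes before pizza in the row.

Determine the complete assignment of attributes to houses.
Solution:

House | Music | Color | Vehicle | Food | Sport
----------------------------------------------
  1   | classical | green | truck | curry | golf
  2   | pop | purple | wagon | sushi | chess
  3   | jazz | blue | sedan | pizza | swimming
  4   | blues | yellow | coupe | tacos | soccer
  5   | rock | red | van | pasta | tennis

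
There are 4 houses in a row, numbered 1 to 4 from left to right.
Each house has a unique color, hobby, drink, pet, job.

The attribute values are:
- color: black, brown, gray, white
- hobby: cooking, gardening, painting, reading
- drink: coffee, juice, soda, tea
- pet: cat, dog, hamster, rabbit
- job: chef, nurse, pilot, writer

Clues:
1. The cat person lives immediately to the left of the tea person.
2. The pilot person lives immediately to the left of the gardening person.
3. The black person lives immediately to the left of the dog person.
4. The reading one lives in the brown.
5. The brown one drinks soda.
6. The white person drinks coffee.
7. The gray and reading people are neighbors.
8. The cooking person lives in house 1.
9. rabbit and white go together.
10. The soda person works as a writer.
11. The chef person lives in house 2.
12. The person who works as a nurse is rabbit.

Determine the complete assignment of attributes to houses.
Solution:

House | Color | Hobby | Drink | Pet | Job
-----------------------------------------
  1   | black | cooking | juice | cat | pilot
  2   | gray | gardening | tea | dog | chef
  3   | brown | reading | soda | hamster | writer
  4   | white | painting | coffee | rabbit | nurse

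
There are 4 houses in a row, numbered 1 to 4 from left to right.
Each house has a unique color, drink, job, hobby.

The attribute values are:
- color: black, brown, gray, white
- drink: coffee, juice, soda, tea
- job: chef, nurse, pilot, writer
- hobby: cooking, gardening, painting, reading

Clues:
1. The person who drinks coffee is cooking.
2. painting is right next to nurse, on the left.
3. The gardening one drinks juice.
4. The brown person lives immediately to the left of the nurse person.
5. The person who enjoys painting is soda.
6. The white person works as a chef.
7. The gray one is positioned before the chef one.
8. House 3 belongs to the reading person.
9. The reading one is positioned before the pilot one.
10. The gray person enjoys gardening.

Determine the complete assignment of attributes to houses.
Solution:

House | Color | Drink | Job | Hobby
-----------------------------------
  1   | brown | soda | writer | painting
  2   | gray | juice | nurse | gardening
  3   | white | tea | chef | reading
  4   | black | coffee | pilot | cooking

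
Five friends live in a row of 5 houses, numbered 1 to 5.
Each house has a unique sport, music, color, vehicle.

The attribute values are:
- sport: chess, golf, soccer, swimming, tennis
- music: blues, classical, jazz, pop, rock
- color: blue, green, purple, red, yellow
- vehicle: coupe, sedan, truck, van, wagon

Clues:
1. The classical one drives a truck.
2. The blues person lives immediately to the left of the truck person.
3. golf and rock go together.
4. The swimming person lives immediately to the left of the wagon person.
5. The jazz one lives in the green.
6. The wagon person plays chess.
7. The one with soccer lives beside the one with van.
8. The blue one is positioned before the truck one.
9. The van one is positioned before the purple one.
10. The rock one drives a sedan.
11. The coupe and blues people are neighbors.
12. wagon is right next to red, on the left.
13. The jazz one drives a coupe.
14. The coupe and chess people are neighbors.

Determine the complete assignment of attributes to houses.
Solution:

House | Sport | Music | Color | Vehicle
---------------------------------------
  1   | swimming | jazz | green | coupe
  2   | chess | blues | blue | wagon
  3   | soccer | classical | red | truck
  4   | tennis | pop | yellow | van
  5   | golf | rock | purple | sedan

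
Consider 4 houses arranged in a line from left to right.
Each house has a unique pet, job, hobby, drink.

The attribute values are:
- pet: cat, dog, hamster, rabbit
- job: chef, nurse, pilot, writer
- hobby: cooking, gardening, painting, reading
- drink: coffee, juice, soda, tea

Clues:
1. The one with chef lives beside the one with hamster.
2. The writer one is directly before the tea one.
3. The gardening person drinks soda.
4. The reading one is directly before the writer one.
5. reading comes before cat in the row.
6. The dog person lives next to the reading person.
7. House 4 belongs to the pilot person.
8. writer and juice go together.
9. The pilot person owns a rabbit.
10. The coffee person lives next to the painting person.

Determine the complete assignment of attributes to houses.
Solution:

House | Pet | Job | Hobby | Drink
---------------------------------
  1   | dog | chef | gardening | soda
  2   | hamster | nurse | reading | coffee
  3   | cat | writer | painting | juice
  4   | rabbit | pilot | cooking | tea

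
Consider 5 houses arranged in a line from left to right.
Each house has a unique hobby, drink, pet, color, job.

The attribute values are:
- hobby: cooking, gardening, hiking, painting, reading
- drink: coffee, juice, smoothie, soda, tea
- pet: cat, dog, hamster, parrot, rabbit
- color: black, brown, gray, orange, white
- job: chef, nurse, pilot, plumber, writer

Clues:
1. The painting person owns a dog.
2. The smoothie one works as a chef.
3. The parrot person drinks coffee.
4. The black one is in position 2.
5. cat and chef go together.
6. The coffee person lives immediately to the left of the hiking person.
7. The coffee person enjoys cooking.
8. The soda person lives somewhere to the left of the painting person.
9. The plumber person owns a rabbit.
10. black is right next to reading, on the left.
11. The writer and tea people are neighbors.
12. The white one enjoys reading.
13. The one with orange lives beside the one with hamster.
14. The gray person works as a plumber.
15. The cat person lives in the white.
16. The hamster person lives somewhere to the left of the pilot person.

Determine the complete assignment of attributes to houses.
Solution:

House | Hobby | Drink | Pet | Color | Job
-----------------------------------------
  1   | cooking | coffee | parrot | orange | writer
  2   | hiking | tea | hamster | black | nurse
  3   | reading | smoothie | cat | white | chef
  4   | gardening | soda | rabbit | gray | plumber
  5   | painting | juice | dog | brown | pilot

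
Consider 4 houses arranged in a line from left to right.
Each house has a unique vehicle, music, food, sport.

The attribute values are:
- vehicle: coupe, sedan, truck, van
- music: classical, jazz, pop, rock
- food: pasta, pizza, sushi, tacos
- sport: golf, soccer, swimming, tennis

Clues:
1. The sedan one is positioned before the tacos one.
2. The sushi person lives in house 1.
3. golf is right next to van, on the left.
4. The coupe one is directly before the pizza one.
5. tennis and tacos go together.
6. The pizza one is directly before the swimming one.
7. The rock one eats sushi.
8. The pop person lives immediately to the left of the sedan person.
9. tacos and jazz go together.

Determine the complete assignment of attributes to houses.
Solution:

House | Vehicle | Music | Food | Sport
--------------------------------------
  1   | coupe | rock | sushi | golf
  2   | van | pop | pizza | soccer
  3   | sedan | classical | pasta | swimming
  4   | truck | jazz | tacos | tennis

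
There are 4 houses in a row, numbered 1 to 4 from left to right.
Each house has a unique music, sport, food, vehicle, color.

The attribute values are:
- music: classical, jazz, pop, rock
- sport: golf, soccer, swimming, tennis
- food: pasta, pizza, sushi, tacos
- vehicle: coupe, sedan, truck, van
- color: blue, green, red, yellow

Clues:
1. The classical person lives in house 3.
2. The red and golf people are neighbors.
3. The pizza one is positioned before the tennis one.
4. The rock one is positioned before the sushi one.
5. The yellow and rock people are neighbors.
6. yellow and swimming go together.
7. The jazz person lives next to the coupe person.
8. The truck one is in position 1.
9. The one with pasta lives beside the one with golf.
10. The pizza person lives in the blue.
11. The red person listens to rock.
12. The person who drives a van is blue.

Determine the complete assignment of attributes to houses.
Solution:

House | Music | Sport | Food | Vehicle | Color
----------------------------------------------
  1   | jazz | swimming | tacos | truck | yellow
  2   | rock | soccer | pasta | coupe | red
  3   | classical | golf | pizza | van | blue
  4   | pop | tennis | sushi | sedan | green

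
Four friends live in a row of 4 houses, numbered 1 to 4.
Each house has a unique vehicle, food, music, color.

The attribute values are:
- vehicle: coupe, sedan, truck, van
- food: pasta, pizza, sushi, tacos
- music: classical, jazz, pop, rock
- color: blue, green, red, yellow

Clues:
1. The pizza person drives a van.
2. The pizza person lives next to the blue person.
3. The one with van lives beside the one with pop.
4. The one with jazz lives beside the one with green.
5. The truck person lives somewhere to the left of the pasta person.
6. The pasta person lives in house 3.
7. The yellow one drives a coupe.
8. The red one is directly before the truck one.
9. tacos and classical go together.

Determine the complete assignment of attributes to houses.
Solution:

House | Vehicle | Food | Music | Color
--------------------------------------
  1   | van | pizza | rock | red
  2   | truck | sushi | pop | blue
  3   | coupe | pasta | jazz | yellow
  4   | sedan | tacos | classical | green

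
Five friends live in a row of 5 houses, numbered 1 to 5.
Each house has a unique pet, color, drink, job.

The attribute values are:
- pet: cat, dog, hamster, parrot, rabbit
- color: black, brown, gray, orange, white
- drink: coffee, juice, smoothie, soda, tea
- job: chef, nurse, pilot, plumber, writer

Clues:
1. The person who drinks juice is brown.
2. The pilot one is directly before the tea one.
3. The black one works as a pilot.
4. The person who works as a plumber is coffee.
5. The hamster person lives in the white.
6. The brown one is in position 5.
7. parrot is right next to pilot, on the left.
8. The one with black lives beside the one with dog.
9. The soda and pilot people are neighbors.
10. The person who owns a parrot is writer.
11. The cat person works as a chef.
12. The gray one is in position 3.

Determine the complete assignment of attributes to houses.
Solution:

House | Pet | Color | Drink | Job
---------------------------------
  1   | parrot | orange | soda | writer
  2   | rabbit | black | smoothie | pilot
  3   | dog | gray | tea | nurse
  4   | hamster | white | coffee | plumber
  5   | cat | brown | juice | chef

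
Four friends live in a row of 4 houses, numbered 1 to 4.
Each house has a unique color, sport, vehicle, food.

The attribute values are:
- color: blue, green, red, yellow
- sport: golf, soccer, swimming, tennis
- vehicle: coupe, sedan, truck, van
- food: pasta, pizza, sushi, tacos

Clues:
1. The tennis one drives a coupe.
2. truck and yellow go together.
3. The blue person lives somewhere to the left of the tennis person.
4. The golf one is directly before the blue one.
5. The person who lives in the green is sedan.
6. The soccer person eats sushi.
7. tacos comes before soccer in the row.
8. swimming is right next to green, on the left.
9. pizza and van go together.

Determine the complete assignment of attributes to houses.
Solution:

House | Color | Sport | Vehicle | Food
--------------------------------------
  1   | yellow | golf | truck | tacos
  2   | blue | swimming | van | pizza
  3   | green | soccer | sedan | sushi
  4   | red | tennis | coupe | pasta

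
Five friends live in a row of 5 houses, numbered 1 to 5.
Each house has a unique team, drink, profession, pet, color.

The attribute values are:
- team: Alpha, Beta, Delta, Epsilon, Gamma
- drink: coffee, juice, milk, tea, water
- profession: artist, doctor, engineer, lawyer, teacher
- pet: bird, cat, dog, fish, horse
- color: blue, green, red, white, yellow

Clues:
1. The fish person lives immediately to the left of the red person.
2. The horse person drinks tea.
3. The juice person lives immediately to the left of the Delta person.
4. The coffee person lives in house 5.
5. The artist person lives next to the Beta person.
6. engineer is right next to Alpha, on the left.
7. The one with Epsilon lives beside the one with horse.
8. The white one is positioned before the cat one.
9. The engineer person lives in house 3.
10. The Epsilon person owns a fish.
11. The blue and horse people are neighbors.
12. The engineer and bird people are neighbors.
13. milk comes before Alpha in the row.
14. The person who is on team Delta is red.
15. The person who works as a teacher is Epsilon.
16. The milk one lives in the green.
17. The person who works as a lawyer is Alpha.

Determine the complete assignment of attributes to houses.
Solution:

House | Team | Drink | Profession | Pet | Color
-----------------------------------------------
  1   | Epsilon | juice | teacher | fish | blue
  2   | Delta | tea | artist | horse | red
  3   | Beta | milk | engineer | dog | green
  4   | Alpha | water | lawyer | bird | white
  5   | Gamma | coffee | doctor | cat | yellow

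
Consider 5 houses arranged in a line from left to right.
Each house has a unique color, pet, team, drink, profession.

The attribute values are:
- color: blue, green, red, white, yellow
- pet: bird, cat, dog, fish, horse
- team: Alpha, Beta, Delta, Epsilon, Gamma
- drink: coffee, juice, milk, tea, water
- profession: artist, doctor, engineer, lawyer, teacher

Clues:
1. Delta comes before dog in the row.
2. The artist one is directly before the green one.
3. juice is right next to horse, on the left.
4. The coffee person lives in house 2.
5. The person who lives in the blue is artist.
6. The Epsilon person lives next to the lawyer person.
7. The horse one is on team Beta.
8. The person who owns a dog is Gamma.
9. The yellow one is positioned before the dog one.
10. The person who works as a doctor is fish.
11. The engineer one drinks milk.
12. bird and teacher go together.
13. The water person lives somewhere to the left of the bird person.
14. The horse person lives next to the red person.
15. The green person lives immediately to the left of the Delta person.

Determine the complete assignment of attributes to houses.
Solution:

House | Color | Pet | Team | Drink | Profession
-----------------------------------------------
  1   | blue | cat | Epsilon | juice | artist
  2   | green | horse | Beta | coffee | lawyer
  3   | red | fish | Delta | water | doctor
  4   | yellow | bird | Alpha | tea | teacher
  5   | white | dog | Gamma | milk | engineer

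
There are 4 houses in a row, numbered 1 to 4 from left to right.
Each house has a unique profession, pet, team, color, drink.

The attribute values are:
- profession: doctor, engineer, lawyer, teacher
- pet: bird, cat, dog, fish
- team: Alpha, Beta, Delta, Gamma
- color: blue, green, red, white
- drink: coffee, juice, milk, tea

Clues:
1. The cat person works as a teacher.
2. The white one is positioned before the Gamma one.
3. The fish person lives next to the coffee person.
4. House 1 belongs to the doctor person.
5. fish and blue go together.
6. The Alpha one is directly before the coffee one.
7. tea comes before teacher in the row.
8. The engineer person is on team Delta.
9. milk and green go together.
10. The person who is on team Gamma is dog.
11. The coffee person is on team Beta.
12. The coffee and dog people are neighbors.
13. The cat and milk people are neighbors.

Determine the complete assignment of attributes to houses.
Solution:

House | Profession | Pet | Team | Color | Drink
-----------------------------------------------
  1   | doctor | fish | Alpha | blue | tea
  2   | teacher | cat | Beta | white | coffee
  3   | lawyer | dog | Gamma | green | milk
  4   | engineer | bird | Delta | red | juice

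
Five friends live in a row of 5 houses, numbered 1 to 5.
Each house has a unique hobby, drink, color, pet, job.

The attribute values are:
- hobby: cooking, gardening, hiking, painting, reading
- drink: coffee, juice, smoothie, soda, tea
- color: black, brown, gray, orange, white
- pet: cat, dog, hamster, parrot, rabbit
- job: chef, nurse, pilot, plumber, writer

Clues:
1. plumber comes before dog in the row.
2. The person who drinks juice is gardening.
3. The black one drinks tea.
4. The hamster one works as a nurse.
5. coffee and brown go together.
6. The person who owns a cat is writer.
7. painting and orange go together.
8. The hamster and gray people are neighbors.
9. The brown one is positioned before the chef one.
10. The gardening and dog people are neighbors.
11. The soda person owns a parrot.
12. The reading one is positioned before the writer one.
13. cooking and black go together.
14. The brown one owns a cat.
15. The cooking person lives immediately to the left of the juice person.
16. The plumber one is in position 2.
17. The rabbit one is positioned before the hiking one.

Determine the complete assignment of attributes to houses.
Solution:

House | Hobby | Drink | Color | Pet | Job
-----------------------------------------
  1   | cooking | tea | black | hamster | nurse
  2   | gardening | juice | gray | rabbit | plumber
  3   | reading | smoothie | white | dog | pilot
  4   | hiking | coffee | brown | cat | writer
  5   | painting | soda | orange | parrot | chef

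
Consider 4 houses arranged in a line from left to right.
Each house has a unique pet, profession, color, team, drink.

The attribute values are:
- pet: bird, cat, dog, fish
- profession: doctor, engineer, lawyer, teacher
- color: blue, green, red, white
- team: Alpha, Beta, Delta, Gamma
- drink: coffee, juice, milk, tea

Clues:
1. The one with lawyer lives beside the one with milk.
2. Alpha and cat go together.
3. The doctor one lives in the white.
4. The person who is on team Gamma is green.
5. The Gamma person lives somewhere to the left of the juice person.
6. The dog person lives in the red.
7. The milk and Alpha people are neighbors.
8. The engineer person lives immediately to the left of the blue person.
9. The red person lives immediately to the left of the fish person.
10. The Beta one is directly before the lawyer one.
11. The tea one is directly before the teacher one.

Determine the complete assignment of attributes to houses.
Solution:

House | Pet | Profession | Color | Team | Drink
-----------------------------------------------
  1   | dog | engineer | red | Beta | coffee
  2   | fish | lawyer | blue | Delta | tea
  3   | bird | teacher | green | Gamma | milk
  4   | cat | doctor | white | Alpha | juice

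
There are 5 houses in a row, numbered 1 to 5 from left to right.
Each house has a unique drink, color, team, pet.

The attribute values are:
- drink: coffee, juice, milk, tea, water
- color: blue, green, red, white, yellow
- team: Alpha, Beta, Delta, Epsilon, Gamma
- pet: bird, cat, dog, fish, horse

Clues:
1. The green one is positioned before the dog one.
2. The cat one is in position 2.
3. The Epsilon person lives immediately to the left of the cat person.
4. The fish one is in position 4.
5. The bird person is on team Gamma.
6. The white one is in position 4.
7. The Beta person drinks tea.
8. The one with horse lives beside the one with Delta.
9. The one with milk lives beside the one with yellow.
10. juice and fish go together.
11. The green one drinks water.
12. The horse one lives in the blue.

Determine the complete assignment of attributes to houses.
Solution:

House | Drink | Color | Team | Pet
----------------------------------
  1   | milk | blue | Epsilon | horse
  2   | coffee | yellow | Delta | cat
  3   | water | green | Gamma | bird
  4   | juice | white | Alpha | fish
  5   | tea | red | Beta | dog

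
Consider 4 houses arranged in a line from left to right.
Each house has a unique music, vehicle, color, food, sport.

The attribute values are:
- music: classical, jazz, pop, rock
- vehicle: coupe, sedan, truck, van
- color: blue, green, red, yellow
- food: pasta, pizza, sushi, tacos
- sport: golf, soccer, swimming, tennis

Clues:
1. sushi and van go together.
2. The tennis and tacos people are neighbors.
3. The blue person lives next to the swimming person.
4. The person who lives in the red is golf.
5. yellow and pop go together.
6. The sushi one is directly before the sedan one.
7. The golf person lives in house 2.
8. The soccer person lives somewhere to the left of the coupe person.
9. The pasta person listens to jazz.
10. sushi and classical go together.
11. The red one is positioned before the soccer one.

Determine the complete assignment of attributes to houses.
Solution:

House | Music | Vehicle | Color | Food | Sport
----------------------------------------------
  1   | classical | van | green | sushi | tennis
  2   | rock | sedan | red | tacos | golf
  3   | jazz | truck | blue | pasta | soccer
  4   | pop | coupe | yellow | pizza | swimming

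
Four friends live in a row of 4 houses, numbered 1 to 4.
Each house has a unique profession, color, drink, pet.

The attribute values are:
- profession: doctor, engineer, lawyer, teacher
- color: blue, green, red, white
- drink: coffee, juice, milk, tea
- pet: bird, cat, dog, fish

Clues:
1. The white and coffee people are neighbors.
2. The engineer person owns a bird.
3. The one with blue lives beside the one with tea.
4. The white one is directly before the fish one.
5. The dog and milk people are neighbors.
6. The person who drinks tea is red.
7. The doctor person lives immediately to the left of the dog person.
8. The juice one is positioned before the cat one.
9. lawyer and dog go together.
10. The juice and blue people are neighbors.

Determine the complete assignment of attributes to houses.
Solution:

House | Profession | Color | Drink | Pet
----------------------------------------
  1   | engineer | white | juice | bird
  2   | doctor | blue | coffee | fish
  3   | lawyer | red | tea | dog
  4   | teacher | green | milk | cat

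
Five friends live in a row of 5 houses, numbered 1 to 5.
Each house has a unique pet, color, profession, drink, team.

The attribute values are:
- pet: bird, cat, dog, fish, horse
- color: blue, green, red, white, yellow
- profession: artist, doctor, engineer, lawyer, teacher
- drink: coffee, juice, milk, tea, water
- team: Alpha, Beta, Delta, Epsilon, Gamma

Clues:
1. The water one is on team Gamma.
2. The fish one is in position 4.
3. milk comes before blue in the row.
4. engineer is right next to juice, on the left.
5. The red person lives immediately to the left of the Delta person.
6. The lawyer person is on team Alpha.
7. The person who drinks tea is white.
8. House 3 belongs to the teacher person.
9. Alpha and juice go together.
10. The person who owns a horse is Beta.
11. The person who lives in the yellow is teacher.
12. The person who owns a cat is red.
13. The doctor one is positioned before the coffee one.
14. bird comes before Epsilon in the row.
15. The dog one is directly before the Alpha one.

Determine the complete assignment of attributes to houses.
Solution:

House | Pet | Color | Profession | Drink | Team
-----------------------------------------------
  1   | dog | green | engineer | water | Gamma
  2   | cat | red | lawyer | juice | Alpha
  3   | bird | yellow | teacher | milk | Delta
  4   | fish | white | doctor | tea | Epsilon
  5   | horse | blue | artist | coffee | Beta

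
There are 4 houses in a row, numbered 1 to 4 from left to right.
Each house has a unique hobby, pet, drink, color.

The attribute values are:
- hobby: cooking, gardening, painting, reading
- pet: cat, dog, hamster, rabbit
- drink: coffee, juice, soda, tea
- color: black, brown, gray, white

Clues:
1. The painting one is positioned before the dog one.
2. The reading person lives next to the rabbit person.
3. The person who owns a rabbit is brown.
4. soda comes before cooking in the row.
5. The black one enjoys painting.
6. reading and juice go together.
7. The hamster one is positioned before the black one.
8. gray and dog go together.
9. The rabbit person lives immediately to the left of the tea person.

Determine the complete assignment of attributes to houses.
Solution:

House | Hobby | Pet | Drink | Color
-----------------------------------
  1   | reading | hamster | juice | white
  2   | gardening | rabbit | soda | brown
  3   | painting | cat | tea | black
  4   | cooking | dog | coffee | gray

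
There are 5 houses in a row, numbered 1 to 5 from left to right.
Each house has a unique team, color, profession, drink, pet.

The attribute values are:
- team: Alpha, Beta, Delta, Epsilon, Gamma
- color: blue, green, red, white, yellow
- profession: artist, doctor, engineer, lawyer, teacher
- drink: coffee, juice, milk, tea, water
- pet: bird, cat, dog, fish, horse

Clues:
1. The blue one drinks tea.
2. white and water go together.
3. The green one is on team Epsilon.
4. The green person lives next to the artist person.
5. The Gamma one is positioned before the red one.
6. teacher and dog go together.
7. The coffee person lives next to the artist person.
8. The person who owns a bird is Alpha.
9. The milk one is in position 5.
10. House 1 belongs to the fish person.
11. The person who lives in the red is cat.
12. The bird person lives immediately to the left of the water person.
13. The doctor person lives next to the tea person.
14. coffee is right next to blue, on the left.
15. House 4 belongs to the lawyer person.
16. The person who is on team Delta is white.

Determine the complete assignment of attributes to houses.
Solution:

House | Team | Color | Profession | Drink | Pet
-----------------------------------------------
  1   | Epsilon | green | doctor | coffee | fish
  2   | Alpha | blue | artist | tea | bird
  3   | Delta | white | teacher | water | dog
  4   | Gamma | yellow | lawyer | juice | horse
  5   | Beta | red | engineer | milk | cat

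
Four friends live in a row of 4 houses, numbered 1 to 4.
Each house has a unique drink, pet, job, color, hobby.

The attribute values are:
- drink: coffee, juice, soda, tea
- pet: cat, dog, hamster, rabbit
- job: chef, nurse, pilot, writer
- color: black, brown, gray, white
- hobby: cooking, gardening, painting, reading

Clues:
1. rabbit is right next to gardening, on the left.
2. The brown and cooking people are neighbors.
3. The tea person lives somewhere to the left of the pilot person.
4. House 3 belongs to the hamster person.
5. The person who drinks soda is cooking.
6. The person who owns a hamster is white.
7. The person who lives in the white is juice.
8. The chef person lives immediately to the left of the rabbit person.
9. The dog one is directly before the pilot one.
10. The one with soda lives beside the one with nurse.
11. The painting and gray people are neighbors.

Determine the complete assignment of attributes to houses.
Solution:

House | Drink | Pet | Job | Color | Hobby
-----------------------------------------
  1   | tea | dog | chef | brown | painting
  2   | soda | rabbit | pilot | gray | cooking
  3   | juice | hamster | nurse | white | gardening
  4   | coffee | cat | writer | black | reading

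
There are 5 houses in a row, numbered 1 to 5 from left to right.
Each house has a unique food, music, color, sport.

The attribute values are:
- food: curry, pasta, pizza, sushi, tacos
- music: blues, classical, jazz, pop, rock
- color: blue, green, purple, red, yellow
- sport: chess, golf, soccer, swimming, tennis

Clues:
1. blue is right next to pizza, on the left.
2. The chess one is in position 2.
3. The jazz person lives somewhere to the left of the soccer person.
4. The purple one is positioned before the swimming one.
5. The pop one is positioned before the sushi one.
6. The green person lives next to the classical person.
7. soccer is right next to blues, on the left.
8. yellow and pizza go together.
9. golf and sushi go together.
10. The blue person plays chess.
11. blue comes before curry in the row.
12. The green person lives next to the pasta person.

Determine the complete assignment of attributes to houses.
Solution:

House | Food | Music | Color | Sport
------------------------------------
  1   | tacos | jazz | green | tennis
  2   | pasta | classical | blue | chess
  3   | pizza | pop | yellow | soccer
  4   | sushi | blues | purple | golf
  5   | curry | rock | red | swimming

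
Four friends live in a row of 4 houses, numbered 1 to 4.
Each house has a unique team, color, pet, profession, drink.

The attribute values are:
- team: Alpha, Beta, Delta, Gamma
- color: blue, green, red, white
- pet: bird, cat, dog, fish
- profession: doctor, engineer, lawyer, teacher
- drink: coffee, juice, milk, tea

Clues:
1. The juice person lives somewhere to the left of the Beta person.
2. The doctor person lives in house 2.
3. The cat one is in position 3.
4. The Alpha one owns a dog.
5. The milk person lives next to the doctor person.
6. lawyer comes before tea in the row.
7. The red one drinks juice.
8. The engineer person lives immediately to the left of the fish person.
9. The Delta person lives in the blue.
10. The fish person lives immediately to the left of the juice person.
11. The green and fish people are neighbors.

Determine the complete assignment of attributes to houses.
Solution:

House | Team | Color | Pet | Profession | Drink
-----------------------------------------------
  1   | Alpha | green | dog | engineer | milk
  2   | Delta | blue | fish | doctor | coffee
  3   | Gamma | red | cat | lawyer | juice
  4   | Beta | white | bird | teacher | tea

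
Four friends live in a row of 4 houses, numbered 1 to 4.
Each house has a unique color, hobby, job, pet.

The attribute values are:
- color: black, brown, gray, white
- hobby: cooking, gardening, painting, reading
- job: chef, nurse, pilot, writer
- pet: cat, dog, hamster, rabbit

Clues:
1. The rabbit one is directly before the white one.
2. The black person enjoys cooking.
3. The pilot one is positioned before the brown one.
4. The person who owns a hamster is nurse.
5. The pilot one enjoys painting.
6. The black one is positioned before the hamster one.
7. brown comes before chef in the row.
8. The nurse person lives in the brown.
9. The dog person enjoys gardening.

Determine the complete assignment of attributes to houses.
Solution:

House | Color | Hobby | Job | Pet
---------------------------------
  1   | black | cooking | writer | rabbit
  2   | white | painting | pilot | cat
  3   | brown | reading | nurse | hamster
  4   | gray | gardening | chef | dog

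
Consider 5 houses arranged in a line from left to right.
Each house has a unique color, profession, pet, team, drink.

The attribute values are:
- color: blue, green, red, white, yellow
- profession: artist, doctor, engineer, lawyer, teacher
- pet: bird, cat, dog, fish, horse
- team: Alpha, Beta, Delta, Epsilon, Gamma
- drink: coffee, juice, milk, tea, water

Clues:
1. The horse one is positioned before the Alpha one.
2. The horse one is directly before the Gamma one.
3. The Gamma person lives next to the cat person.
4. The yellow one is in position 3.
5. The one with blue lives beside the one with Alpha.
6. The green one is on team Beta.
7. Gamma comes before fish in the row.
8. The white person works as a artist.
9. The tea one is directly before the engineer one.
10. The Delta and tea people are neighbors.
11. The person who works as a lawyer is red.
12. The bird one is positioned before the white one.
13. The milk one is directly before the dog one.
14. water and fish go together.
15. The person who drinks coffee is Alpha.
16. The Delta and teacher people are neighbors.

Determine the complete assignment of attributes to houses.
Solution:

House | Color | Profession | Pet | Team | Drink
-----------------------------------------------
  1   | red | lawyer | horse | Delta | milk
  2   | blue | teacher | dog | Gamma | tea
  3   | yellow | engineer | cat | Alpha | coffee
  4   | green | doctor | bird | Beta | juice
  5   | white | artist | fish | Epsilon | water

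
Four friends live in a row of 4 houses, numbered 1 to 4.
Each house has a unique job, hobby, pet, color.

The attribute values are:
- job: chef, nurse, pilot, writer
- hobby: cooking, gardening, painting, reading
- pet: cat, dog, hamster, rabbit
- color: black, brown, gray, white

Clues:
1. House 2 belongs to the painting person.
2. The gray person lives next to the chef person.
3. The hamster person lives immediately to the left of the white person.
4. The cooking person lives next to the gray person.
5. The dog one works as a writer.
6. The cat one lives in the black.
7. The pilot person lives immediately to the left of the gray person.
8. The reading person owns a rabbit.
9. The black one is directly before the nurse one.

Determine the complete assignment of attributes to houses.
Solution:

House | Job | Hobby | Pet | Color
---------------------------------
  1   | pilot | cooking | cat | black
  2   | nurse | painting | hamster | gray
  3   | chef | reading | rabbit | white
  4   | writer | gardening | dog | brown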